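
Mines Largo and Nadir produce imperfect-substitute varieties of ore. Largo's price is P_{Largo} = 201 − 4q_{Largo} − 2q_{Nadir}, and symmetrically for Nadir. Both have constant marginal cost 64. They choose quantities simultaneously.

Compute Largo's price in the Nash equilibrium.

Mine Largo's profit: π = q_{Largo}(201 − 4q_{Largo} − 2q_{Nadir}) − 64q_{Largo}.
∂π/∂q_{Largo} = 137 − 8q_{Largo} − 2q_{Nadir} = 0 ⇒ q_{Largo} = 17.125 − 0.25q_{Nadir}.
Setting q_{Largo} = q_{Nadir} in the reaction function: q_{Largo} = 17.125 − 0.25q_{Largo}, so q_{Largo} = 17.125 / 1.25 = 13.7.
P_{Largo} = 201 − 4·13.7 − 2·13.7 = 118.8.

118.8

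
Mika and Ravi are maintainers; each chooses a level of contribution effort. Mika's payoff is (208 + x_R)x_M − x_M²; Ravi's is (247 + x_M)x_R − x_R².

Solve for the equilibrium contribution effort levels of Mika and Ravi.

221, 234

Expanding Mika's payoff: 208x_M + x_Rx_M − x_M².
∂π/∂x_M = 208 + x_R − 2x_M = 0, so x_M = 104 + 0.5x_R.
Likewise for Ravi: x_R = 123.5 + 0.5x_M.
Solving the two reaction functions simultaneously: (1 − (0.5)(0.5))x_M = 104 + 0.5·123.5, so 0.75x_M = 165.75 and x_M = 221.
Then x_R = 123.5 + 0.5·221 = 234.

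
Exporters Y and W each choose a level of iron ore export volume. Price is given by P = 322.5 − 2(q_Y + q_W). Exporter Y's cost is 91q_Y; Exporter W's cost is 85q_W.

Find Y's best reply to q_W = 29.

43.375

Exporter Y's profit: π = q_Y(322.5 − 2(q_Y + q_W)) − 91q_Y.
∂π/∂q_Y = 231.5 − 4q_Y − 2q_W = 0, so q_Y = 57.875 − 0.5q_W.
At q_W = 29: q_Y = 57.875 − 0.5·29 = 43.375.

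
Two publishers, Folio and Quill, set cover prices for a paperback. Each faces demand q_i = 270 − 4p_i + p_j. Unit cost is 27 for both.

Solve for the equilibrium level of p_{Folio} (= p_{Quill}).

Folio's profit: π = (p_{Folio} − 27)(270 − 4p_{Folio} + p_{Quill}).
∂π/∂p_{Folio} = 378 − 8p_{Folio} + p_{Quill} = 0 ⇒ p_{Folio} = 47.25 + 0.125p_{Quill}.
The game is symmetric, so in equilibrium p_{Quill} = p_{Folio}: the reaction function gives 0.875p_{Folio} = 47.25, hence p_{Folio} = 54.

54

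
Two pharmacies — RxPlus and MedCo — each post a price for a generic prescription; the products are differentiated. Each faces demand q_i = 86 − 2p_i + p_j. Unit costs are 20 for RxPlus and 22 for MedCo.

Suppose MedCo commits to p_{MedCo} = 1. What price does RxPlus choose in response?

31.75

RxPlus's profit: π = (p_{RxPlus} − 20)(86 − 2p_{RxPlus} + p_{MedCo}).
∂π/∂p_{RxPlus} = 126 − 4p_{RxPlus} + p_{MedCo} = 0 ⇒ p_{RxPlus} = 31.5 + 0.25p_{MedCo}.
At p_{MedCo} = 1: p_{RxPlus} = 31.5 + 0.25·1 = 31.75.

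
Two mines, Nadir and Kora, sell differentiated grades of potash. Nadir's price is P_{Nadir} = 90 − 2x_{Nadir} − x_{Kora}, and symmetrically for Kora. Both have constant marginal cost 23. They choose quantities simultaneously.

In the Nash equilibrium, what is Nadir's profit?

359.12

Mine Nadir's profit: π = x_{Nadir}(90 − 2x_{Nadir} − x_{Kora}) − 23x_{Nadir}.
∂π/∂x_{Nadir} = 67 − 4x_{Nadir} − x_{Kora} = 0 ⇒ x_{Nadir} = 16.75 − 0.25x_{Kora}.
By symmetry x_{Kora} = x_{Nadir}; substituting into the reaction function, 1.25x_{Nadir} = 16.75 and x_{Nadir} = 13.4.
P_{Nadir} = 90 − 2·13.4 − 13.4 = 49.8.
Profit = (49.8 − 23)·13.4 = 359.12.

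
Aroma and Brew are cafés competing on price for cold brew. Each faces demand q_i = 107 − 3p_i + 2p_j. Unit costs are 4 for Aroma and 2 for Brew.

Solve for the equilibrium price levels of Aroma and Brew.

Aroma's profit: π = (p_{Aroma} − 4)(107 − 3p_{Aroma} + 2p_{Brew}).
∂π/∂p_{Aroma} = 119 − 6p_{Aroma} + 2p_{Brew} = 0 ⇒ p_{Aroma} = 119/6 + (1/3)p_{Brew}.
Similarly p_{Brew} = 113/6 + (1/3)p_{Aroma}.
Plugging p_{Brew} into Aroma's best response: p_{Aroma} = 119/6 + (1/3)(113/6 + (1/3)p_{Aroma}) ⇒ (8/9)p_{Aroma} = 235/9, so p_{Aroma} = 29.375.
Then p_{Brew} = 113/6 + (1/3)·29.375 = 28.625.

29.375, 28.625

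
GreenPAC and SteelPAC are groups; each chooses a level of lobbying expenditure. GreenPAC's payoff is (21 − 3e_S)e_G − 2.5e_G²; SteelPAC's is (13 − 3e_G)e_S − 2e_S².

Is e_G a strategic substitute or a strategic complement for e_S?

strategic substitutes

Expanding GreenPAC's payoff: 21e_G − 3e_Se_G − 2.5e_G².
∂π/∂e_G = 21 − 3e_S − 5e_G = 0, so e_G = 4.2 − 0.6e_S.
The best-response slope de_G/de_S = −0.6 < 0: the reaction function is downward-sloping, so the choices are strategic substitutes.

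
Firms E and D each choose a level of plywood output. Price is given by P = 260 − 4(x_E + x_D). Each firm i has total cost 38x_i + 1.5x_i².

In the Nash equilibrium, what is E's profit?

Firm E's profit: π = x_E(260 − 4(x_E + x_D)) − 38x_E − 1.5x_E².
∂π/∂x_E = 222 − 11x_E − 4x_D = 0, so x_E = 222/11 − (4/11)x_D.
The game is symmetric, so in equilibrium x_D = x_E: the reaction function gives (15/11)x_E = 222/11, hence x_E = 14.8.
Price P = 260 − 4·29.6 = 141.6.
E's profit: (141.6 − 38)·14.8 − 1.5(14.8)² = 1204.72.

1204.72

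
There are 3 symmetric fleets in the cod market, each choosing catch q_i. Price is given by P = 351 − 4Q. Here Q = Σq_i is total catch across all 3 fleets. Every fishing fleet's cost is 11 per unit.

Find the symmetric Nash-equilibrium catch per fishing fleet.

A representative fishing fleet's profit is π_i = q_i(351 − 4Q) − 11q_i, with Q = q_i + Σ_{j≠i} q_j.
First-order condition: 340 − 8q_i − 4Σ_{j≠i} q_j = 0.
With identical fishing fleets, set every q_j = q: then 340 − 8q − 8q = 0, i.e. q = 340/16 = 21.25.

21.25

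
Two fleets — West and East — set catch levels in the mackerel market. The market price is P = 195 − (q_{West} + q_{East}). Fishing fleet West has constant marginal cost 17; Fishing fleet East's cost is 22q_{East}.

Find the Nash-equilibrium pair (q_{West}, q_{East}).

61, 56

Fishing fleet West's profit: π = q_{West}(195 − (q_{West} + q_{East})) − 17q_{West}.
∂π/∂q_{West} = 178 − 2q_{West} − q_{East} = 0, so q_{West} = 89 − 0.5q_{East}.
By the same steps for East: q_{East} = 86.5 − 0.5q_{West}.
Solving the two reaction functions simultaneously: (1 − (−0.5)(−0.5))q_{West} = 89 − 0.5·86.5, so 0.75q_{West} = 45.75 and q_{West} = 61.
Then q_{East} = 86.5 − 0.5·61 = 56.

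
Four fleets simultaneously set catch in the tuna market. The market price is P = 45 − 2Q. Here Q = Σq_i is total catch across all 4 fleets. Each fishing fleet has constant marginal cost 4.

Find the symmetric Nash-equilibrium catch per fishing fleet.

A representative fishing fleet's profit is π_i = q_i(45 − 2Q) − 4q_i, with Q = q_i + Σ_{j≠i} q_j.
First-order condition: 41 − 4q_i − 2Σ_{j≠i} q_j = 0.
Imposing symmetry (q_j = q for all j) turns Σ_{j≠i} q_j into 3q, so 41 = 10q and q = 4.1.

4.1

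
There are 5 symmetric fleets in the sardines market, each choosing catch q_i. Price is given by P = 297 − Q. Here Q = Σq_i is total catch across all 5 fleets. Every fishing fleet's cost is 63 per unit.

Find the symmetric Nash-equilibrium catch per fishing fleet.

39

A representative fishing fleet's profit is π_i = q_i(297 − Q) − 63q_i, with Q = q_i + Σ_{j≠i} q_j.
First-order condition: 234 − 2q_i − Σ_{j≠i} q_j = 0.
With identical fishing fleets, set every q_j = q: then 234 − 2q − 4q = 0, i.e. q = 234/6 = 39.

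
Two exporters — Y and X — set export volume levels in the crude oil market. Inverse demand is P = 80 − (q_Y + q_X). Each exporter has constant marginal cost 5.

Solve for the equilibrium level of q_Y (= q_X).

25

Exporter Y's profit: π = q_Y(80 − (q_Y + q_X)) − 5q_Y.
∂π/∂q_Y = 75 − 2q_Y − q_X = 0, so q_Y = 37.5 − 0.5q_X.
The game is symmetric, so in equilibrium q_X = q_Y: the reaction function gives 1.5q_Y = 37.5, hence q_Y = 25.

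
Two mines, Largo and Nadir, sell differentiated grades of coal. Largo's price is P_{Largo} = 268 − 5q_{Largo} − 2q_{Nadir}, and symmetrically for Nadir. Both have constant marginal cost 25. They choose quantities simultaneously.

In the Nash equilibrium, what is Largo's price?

126.25

Mine Largo's profit: π = q_{Largo}(268 − 5q_{Largo} − 2q_{Nadir}) − 25q_{Largo}.
∂π/∂q_{Largo} = 243 − 10q_{Largo} − 2q_{Nadir} = 0 ⇒ q_{Largo} = 24.3 − 0.2q_{Nadir}.
By symmetry q_{Nadir} = q_{Largo}; substituting into the reaction function, 1.2q_{Largo} = 24.3 and q_{Largo} = 20.25.
P_{Largo} = 268 − 5·20.25 − 2·20.25 = 126.25.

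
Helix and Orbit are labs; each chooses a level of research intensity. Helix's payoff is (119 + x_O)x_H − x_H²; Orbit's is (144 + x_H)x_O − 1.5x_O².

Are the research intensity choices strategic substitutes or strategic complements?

Expanding Helix's payoff: 119x_H + x_Ox_H − x_H².
∂π/∂x_H = 119 + x_O − 2x_H = 0, so x_H = 59.5 + 0.5x_O.
The best-response slope dx_H/dx_O = 0.5 > 0: the reaction function is upward-sloping, so the choices are strategic complements.

strategic complements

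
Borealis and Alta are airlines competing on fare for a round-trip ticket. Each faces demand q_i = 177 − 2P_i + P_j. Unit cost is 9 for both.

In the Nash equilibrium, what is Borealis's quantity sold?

112

Borealis's profit: π = (P_{Borealis} − 9)(177 − 2P_{Borealis} + P_{Alta}).
∂π/∂P_{Borealis} = 195 − 4P_{Borealis} + P_{Alta} = 0 ⇒ P_{Borealis} = 48.75 + 0.25P_{Alta}.
The game is symmetric, so in equilibrium P_{Alta} = P_{Borealis}: the reaction function gives 0.75P_{Borealis} = 48.75, hence P_{Borealis} = 65.
q_{Borealis} = 177 − 2·65 + 65 = 112.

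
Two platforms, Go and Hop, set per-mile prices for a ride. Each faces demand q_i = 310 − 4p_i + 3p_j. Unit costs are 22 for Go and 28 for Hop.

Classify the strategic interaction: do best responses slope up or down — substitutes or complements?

Go's profit: π = (p_{Go} − 22)(310 − 4p_{Go} + 3p_{Hop}).
∂π/∂p_{Go} = 398 − 8p_{Go} + 3p_{Hop} = 0 ⇒ p_{Go} = 49.75 + 0.375p_{Hop}.
The best-response slope dp_{Go}/dp_{Hop} = 0.375 > 0: the reaction function is upward-sloping, so the choices are strategic complements.

strategic complements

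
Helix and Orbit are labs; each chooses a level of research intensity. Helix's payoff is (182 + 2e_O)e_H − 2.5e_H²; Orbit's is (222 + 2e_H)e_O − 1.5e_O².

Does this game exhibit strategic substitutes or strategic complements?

strategic complements

Expanding Helix's payoff: 182e_H + 2e_Oe_H − 2.5e_H².
∂π/∂e_H = 182 + 2e_O − 5e_H = 0, so e_H = 36.4 + 0.4e_O.
The best-response slope de_H/de_O = 0.4 > 0: the reaction function is upward-sloping, so the choices are strategic complements.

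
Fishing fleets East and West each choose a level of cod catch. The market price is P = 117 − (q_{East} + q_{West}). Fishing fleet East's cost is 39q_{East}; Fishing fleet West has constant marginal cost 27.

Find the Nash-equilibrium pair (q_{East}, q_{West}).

22, 34

Fishing fleet East's profit: π = q_{East}(117 − (q_{East} + q_{West})) − 39q_{East}.
∂π/∂q_{East} = 78 − 2q_{East} − q_{West} = 0, so q_{East} = 39 − 0.5q_{West}.
By the same steps for West: q_{West} = 45 − 0.5q_{East}.
Plugging q_{West} into East's best response: q_{East} = 39 − 0.5(45 − 0.5q_{East}) ⇒ 0.75q_{East} = 16.5, so q_{East} = 22.
Then q_{West} = 45 − 0.5·22 = 34.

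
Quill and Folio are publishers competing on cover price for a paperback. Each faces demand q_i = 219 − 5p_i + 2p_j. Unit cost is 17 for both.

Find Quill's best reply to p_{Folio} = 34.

37.2

Quill's profit: π = (p_{Quill} − 17)(219 − 5p_{Quill} + 2p_{Folio}).
∂π/∂p_{Quill} = 304 − 10p_{Quill} + 2p_{Folio} = 0 ⇒ p_{Quill} = 30.4 + 0.2p_{Folio}.
At p_{Folio} = 34: p_{Quill} = 30.4 + 0.2·34 = 37.2.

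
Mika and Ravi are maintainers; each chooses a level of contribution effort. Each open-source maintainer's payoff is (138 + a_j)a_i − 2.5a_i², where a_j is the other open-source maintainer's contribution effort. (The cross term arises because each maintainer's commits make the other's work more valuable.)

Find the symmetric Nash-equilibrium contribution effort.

34.5

Mika's payoff is (138 + a_R)a_M − 2.5a_M².
∂π/∂a_M = 138 + a_R − 5a_M = 0, so a_M = 27.6 + 0.2a_R.
The game is symmetric, so in equilibrium a_R = a_M: the reaction function gives 0.8a_M = 27.6, hence a_M = 34.5.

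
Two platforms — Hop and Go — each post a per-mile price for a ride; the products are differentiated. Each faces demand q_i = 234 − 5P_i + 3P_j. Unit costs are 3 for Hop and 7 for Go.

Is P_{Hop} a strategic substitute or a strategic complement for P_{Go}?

strategic complements

Hop's profit: π = (P_{Hop} − 3)(234 − 5P_{Hop} + 3P_{Go}).
∂π/∂P_{Hop} = 249 − 10P_{Hop} + 3P_{Go} = 0 ⇒ P_{Hop} = 24.9 + 0.3P_{Go}.
The best-response slope dP_{Hop}/dP_{Go} = 0.3 > 0: the reaction function is upward-sloping, so the choices are strategic complements.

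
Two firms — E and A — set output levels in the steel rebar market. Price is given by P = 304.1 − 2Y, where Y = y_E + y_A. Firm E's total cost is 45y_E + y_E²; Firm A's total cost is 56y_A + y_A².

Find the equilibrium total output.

63.4

Firm E's profit: π = y_E(304.1 − 2(y_E + y_A)) − 45y_E − y_E².
∂π/∂y_E = 259.1 − 6y_E − 2y_A = 0, so y_E = 2591/60 − (1/3)y_A.
By the same steps for A: y_A = 41.35 − (1/3)y_E.
Plugging y_A into E's best response: y_E = 2591/60 − (1/3)(41.35 − (1/3)y_E) ⇒ (8/9)y_E = 29.4, so y_E = 33.075.
Then y_A = 41.35 − (1/3)·33.075 = 30.325.
Total output: 33.075 + 30.325 = 63.4.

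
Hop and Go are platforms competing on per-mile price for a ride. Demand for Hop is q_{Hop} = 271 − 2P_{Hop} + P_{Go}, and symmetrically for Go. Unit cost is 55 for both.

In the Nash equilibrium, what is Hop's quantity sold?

Hop's profit: π = (P_{Hop} − 55)(271 − 2P_{Hop} + P_{Go}).
∂π/∂P_{Hop} = 381 − 4P_{Hop} + P_{Go} = 0 ⇒ P_{Hop} = 95.25 + 0.25P_{Go}.
Setting P_{Hop} = P_{Go} in the reaction function: P_{Hop} = 95.25 + 0.25P_{Hop}, so P_{Hop} = 95.25 / 0.75 = 127.
q_{Hop} = 271 − 2·127 + 127 = 144.

144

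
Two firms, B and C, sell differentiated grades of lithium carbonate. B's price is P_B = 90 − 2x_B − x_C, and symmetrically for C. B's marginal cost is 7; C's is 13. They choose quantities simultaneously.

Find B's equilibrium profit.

578

Firm B's profit: π = x_B(90 − 2x_B − x_C) − 7x_B.
∂π/∂x_B = 83 − 4x_B − x_C = 0 ⇒ x_B = 20.75 − 0.25x_C.
Similarly x_C = 19.25 − 0.25x_B.
Solving the two reaction functions simultaneously: (1 − (−0.25)(−0.25))x_B = 20.75 − 0.25·19.25, so 0.9375x_B = 15.9375 and x_B = 17.
Then x_C = 19.25 − 0.25·17 = 15.
P_B = 90 − 2·17 − 15 = 41.
Profit = (41 − 7)·17 = 578.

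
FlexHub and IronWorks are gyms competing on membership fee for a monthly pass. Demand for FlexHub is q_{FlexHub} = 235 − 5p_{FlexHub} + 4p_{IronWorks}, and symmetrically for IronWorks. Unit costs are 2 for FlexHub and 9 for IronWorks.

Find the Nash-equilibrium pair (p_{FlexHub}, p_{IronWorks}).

42.5, 45

FlexHub's profit: π = (p_{FlexHub} − 2)(235 − 5p_{FlexHub} + 4p_{IronWorks}).
∂π/∂p_{FlexHub} = 245 − 10p_{FlexHub} + 4p_{IronWorks} = 0 ⇒ p_{FlexHub} = 24.5 + 0.4p_{IronWorks}.
Similarly p_{IronWorks} = 28 + 0.4p_{FlexHub}.
Substituting the second reaction function into the first: p_{FlexHub} = 24.5 + 0.4(28 + 0.4p_{FlexHub}), which gives 0.84p_{FlexHub} = 35.7 ⇒ p_{FlexHub} = 42.5.
Then p_{IronWorks} = 28 + 0.4·42.5 = 45.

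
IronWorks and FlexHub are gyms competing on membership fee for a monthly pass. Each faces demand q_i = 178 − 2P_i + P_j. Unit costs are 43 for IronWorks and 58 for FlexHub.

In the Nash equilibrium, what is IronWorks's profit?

4418

IronWorks's profit: π = (P_{IronWorks} − 43)(178 − 2P_{IronWorks} + P_{FlexHub}).
∂π/∂P_{IronWorks} = 264 − 4P_{IronWorks} + P_{FlexHub} = 0 ⇒ P_{IronWorks} = 66 + 0.25P_{FlexHub}.
Similarly P_{FlexHub} = 73.5 + 0.25P_{IronWorks}.
Solving the two reaction functions simultaneously: (1 − (0.25)(0.25))P_{IronWorks} = 66 + 0.25·73.5, so 0.9375P_{IronWorks} = 84.375 and P_{IronWorks} = 90.
Then P_{FlexHub} = 73.5 + 0.25·90 = 96.
q_{IronWorks} = 178 − 2·90 + 96 = 94.
Profit = (90 − 43)·94 = 4418.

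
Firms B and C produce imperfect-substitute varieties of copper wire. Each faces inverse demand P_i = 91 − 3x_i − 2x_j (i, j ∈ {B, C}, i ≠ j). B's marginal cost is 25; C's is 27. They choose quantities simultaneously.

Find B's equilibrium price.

50.125

Firm B's profit: π = x_B(91 − 3x_B − 2x_C) − 25x_B.
∂π/∂x_B = 66 − 6x_B − 2x_C = 0 ⇒ x_B = 11 − (1/3)x_C.
Similarly x_C = 32/3 − (1/3)x_B.
Plugging x_C into B's best response: x_B = 11 − (1/3)(32/3 − (1/3)x_B) ⇒ (8/9)x_B = 67/9, so x_B = 8.375.
Then x_C = 32/3 − (1/3)·8.375 = 7.875.
P_B = 91 − 3·8.375 − 2·7.875 = 50.125.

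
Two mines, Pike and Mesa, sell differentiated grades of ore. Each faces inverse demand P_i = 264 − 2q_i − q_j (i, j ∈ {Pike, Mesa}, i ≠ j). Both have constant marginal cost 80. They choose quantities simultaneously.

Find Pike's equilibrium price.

153.6

Mine Pike's profit: π = q_{Pike}(264 − 2q_{Pike} − q_{Mesa}) − 80q_{Pike}.
∂π/∂q_{Pike} = 184 − 4q_{Pike} − q_{Mesa} = 0 ⇒ q_{Pike} = 46 − 0.25q_{Mesa}.
Setting q_{Pike} = q_{Mesa} in the reaction function: q_{Pike} = 46 − 0.25q_{Pike}, so q_{Pike} = 46 / 1.25 = 36.8.
P_{Pike} = 264 − 2·36.8 − 36.8 = 153.6.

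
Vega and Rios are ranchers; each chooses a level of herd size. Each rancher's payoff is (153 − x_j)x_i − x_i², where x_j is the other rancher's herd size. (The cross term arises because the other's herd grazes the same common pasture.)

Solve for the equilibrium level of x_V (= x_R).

Vega's payoff is (153 − x_R)x_V − x_V².
∂π/∂x_V = 153 − x_R − 2x_V = 0, so x_V = 76.5 − 0.5x_R.
The game is symmetric, so in equilibrium x_R = x_V: the reaction function gives 1.5x_V = 76.5, hence x_V = 51.

51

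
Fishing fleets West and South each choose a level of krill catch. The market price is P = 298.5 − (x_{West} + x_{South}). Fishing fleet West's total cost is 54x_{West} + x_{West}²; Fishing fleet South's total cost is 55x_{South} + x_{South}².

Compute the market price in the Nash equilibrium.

200.9

Fishing fleet West's profit: π = x_{West}(298.5 − (x_{West} + x_{South})) − 54x_{West} − x_{West}².
∂π/∂x_{West} = 244.5 − 4x_{West} − x_{South} = 0, so x_{West} = 61.125 − 0.25x_{South}.
By the same steps for South: x_{South} = 60.875 − 0.25x_{West}.
Plugging x_{South} into West's best response: x_{West} = 61.125 − 0.25(60.875 − 0.25x_{West}) ⇒ 0.9375x_{West} = 1469/32, so x_{West} = 1469/30.
Then x_{South} = 60.875 − 0.25·(1469/30) = 1459/30.
Equilibrium price: P = 298.5 − 97.6 = 200.9.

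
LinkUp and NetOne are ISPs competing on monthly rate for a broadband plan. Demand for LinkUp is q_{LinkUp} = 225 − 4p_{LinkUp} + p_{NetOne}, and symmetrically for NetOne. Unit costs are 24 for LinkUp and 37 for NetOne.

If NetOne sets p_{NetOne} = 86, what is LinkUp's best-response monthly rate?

50.875

LinkUp's profit: π = (p_{LinkUp} − 24)(225 − 4p_{LinkUp} + p_{NetOne}).
∂π/∂p_{LinkUp} = 321 − 8p_{LinkUp} + p_{NetOne} = 0 ⇒ p_{LinkUp} = 40.125 + 0.125p_{NetOne}.
At p_{NetOne} = 86: p_{LinkUp} = 40.125 + 0.125·86 = 50.875.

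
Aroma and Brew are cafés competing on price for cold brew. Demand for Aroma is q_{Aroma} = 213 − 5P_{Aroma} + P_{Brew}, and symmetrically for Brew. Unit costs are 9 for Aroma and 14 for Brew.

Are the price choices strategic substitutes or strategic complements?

strategic complements

Aroma's profit: π = (P_{Aroma} − 9)(213 − 5P_{Aroma} + P_{Brew}).
∂π/∂P_{Aroma} = 258 − 10P_{Aroma} + P_{Brew} = 0 ⇒ P_{Aroma} = 25.8 + 0.1P_{Brew}.
The best-response slope dP_{Aroma}/dP_{Brew} = 0.1 > 0: the reaction function is upward-sloping, so the choices are strategic complements.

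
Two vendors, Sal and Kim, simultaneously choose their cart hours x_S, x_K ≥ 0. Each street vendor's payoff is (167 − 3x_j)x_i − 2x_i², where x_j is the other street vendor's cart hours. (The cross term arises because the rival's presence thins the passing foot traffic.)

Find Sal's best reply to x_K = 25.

23

Sal's payoff is (167 − 3x_K)x_S − 2x_S².
∂π/∂x_S = 167 − 3x_K − 4x_S = 0, so x_S = 41.75 − 0.75x_K.
At x_K = 25: x_S = 41.75 − 0.75·25 = 23.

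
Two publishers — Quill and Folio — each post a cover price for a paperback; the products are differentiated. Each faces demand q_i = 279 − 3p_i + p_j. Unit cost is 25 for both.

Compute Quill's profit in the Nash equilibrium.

Quill's profit: π = (p_{Quill} − 25)(279 − 3p_{Quill} + p_{Folio}).
∂π/∂p_{Quill} = 354 − 6p_{Quill} + p_{Folio} = 0 ⇒ p_{Quill} = 59 + (1/6)p_{Folio}.
Setting p_{Quill} = p_{Folio} in the reaction function: p_{Quill} = 59 + (1/6)p_{Quill}, so p_{Quill} = 59 / (5/6) = 70.8.
q_{Quill} = 279 − 3·70.8 + 70.8 = 137.4.
Profit = (70.8 − 25)·137.4 = 6292.92.

6292.92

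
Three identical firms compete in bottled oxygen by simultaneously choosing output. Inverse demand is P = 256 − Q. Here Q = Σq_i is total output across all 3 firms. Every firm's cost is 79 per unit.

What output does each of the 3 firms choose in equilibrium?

44.25

A representative firm's profit is π_i = q_i(256 − Q) − 79q_i, with Q = q_i + Σ_{j≠i} q_j.
First-order condition: 177 − 2q_i − Σ_{j≠i} q_j = 0.
With identical firms, set every q_j = q: then 177 − 2q − 2q = 0, i.e. q = 177/4 = 44.25.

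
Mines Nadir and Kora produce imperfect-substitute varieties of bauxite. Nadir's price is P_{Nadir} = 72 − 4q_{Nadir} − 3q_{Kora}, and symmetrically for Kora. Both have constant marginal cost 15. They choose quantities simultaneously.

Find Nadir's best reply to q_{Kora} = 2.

Mine Nadir's profit: π = q_{Nadir}(72 − 4q_{Nadir} − 3q_{Kora}) − 15q_{Nadir}.
∂π/∂q_{Nadir} = 57 − 8q_{Nadir} − 3q_{Kora} = 0 ⇒ q_{Nadir} = 7.125 − 0.375q_{Kora}.
At q_{Kora} = 2: q_{Nadir} = 7.125 − 0.375·2 = 6.375.

6.375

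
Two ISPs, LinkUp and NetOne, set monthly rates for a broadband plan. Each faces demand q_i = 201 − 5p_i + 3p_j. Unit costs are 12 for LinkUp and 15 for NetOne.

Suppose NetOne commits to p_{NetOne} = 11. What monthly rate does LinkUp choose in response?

29.4

LinkUp's profit: π = (p_{LinkUp} − 12)(201 − 5p_{LinkUp} + 3p_{NetOne}).
∂π/∂p_{LinkUp} = 261 − 10p_{LinkUp} + 3p_{NetOne} = 0 ⇒ p_{LinkUp} = 26.1 + 0.3p_{NetOne}.
At p_{NetOne} = 11: p_{LinkUp} = 26.1 + 0.3·11 = 29.4.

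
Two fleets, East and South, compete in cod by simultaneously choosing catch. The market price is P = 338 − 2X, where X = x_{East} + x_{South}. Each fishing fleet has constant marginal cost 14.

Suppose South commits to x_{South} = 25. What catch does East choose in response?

68.5

Fishing fleet East's profit: π = x_{East}(338 − 2(x_{East} + x_{South})) − 14x_{East}.
∂π/∂x_{East} = 324 − 4x_{East} − 2x_{South} = 0, so x_{East} = 81 − 0.5x_{South}.
At x_{South} = 25: x_{East} = 81 − 0.5·25 = 68.5.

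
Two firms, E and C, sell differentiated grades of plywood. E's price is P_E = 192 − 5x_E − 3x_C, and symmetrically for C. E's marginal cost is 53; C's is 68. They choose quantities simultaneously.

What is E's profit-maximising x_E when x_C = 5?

12.4

Firm E's profit: π = x_E(192 − 5x_E − 3x_C) − 53x_E.
∂π/∂x_E = 139 − 10x_E − 3x_C = 0 ⇒ x_E = 13.9 − 0.3x_C.
At x_C = 5: x_E = 13.9 − 0.3·5 = 12.4.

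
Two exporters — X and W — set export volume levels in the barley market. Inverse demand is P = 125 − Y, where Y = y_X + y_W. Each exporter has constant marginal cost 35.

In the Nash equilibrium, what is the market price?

Exporter X's profit: π = y_X(125 − (y_X + y_W)) − 35y_X.
∂π/∂y_X = 90 − 2y_X − y_W = 0, so y_X = 45 − 0.5y_W.
Setting y_X = y_W in the reaction function: y_X = 45 − 0.5y_X, so y_X = 45 / 1.5 = 30.
Equilibrium price: P = 125 − 60 = 65.

65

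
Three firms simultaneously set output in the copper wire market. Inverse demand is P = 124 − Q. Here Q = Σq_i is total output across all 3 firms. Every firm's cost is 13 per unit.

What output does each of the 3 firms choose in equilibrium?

A representative firm's profit is π_i = q_i(124 − Q) − 13q_i, with Q = q_i + Σ_{j≠i} q_j.
First-order condition: 111 − 2q_i − Σ_{j≠i} q_j = 0.
With identical firms, set every q_j = q: then 111 − 2q − 2q = 0, i.e. q = 111/4 = 27.75.

27.75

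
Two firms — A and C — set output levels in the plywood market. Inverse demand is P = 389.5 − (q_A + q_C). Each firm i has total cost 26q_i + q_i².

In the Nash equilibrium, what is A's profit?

Firm A's profit: π = q_A(389.5 − (q_A + q_C)) − 26q_A − q_A².
∂π/∂q_A = 363.5 − 4q_A − q_C = 0, so q_A = 90.875 − 0.25q_C.
By symmetry q_C = q_A; substituting into the reaction function, 1.25q_A = 90.875 and q_A = 72.7.
Price P = 389.5 − 145.4 = 244.1.
A's profit: (244.1 − 26)·72.7 − (72.7)² = 10570.58.

10570.58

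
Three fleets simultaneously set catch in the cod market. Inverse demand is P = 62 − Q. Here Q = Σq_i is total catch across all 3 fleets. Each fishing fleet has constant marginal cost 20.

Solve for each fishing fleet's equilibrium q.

10.5

A representative fishing fleet's profit is π_i = q_i(62 − Q) − 20q_i, with Q = q_i + Σ_{j≠i} q_j.
First-order condition: 42 − 2q_i − Σ_{j≠i} q_j = 0.
With identical fishing fleets, set every q_j = q: then 42 − 2q − 2q = 0, i.e. q = 42/4 = 10.5.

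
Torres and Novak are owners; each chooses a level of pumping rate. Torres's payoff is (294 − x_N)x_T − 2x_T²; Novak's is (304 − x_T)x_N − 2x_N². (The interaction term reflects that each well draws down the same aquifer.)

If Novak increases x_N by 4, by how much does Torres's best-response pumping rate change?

Expanding Torres's payoff: 294x_T − x_Nx_T − 2x_T².
∂π/∂x_T = 294 − x_N − 4x_T = 0, so x_T = 73.5 − 0.25x_N.
The reaction-function slope is −0.25, so a 4-unit rise in x_N moves x_T by −0.25 × 4 = −1. Torres's best response falls — the actions are strategic substitutes.

-1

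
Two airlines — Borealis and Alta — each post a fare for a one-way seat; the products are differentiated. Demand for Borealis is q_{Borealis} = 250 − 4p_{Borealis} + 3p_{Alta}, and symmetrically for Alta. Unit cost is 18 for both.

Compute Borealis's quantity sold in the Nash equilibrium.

185.6

Borealis's profit: π = (p_{Borealis} − 18)(250 − 4p_{Borealis} + 3p_{Alta}).
∂π/∂p_{Borealis} = 322 − 8p_{Borealis} + 3p_{Alta} = 0 ⇒ p_{Borealis} = 40.25 + 0.375p_{Alta}.
By symmetry p_{Alta} = p_{Borealis}; substituting into the reaction function, 0.625p_{Borealis} = 40.25 and p_{Borealis} = 64.4.
q_{Borealis} = 250 − 4·64.4 + 3·64.4 = 185.6.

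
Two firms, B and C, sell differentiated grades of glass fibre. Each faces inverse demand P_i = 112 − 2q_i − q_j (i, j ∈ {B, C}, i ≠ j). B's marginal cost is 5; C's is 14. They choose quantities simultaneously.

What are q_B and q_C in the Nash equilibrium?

22, 19

Firm B's profit: π = q_B(112 − 2q_B − q_C) − 5q_B.
∂π/∂q_B = 107 − 4q_B − q_C = 0 ⇒ q_B = 26.75 − 0.25q_C.
Similarly q_C = 24.5 − 0.25q_B.
Substituting the second reaction function into the first: q_B = 26.75 − 0.25(24.5 − 0.25q_B), which gives 0.9375q_B = 20.625 ⇒ q_B = 22.
Then q_C = 24.5 − 0.25·22 = 19.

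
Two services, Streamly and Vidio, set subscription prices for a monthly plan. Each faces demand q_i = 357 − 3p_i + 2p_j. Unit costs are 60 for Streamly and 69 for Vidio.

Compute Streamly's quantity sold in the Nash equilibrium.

227.8125

Streamly's profit: π = (p_{Streamly} − 60)(357 − 3p_{Streamly} + 2p_{Vidio}).
∂π/∂p_{Streamly} = 537 − 6p_{Streamly} + 2p_{Vidio} = 0 ⇒ p_{Streamly} = 89.5 + (1/3)p_{Vidio}.
Similarly p_{Vidio} = 94 + (1/3)p_{Streamly}.
Plugging p_{Vidio} into Streamly's best response: p_{Streamly} = 89.5 + (1/3)(94 + (1/3)p_{Streamly}) ⇒ (8/9)p_{Streamly} = 725/6, so p_{Streamly} = 135.9375.
Then p_{Vidio} = 94 + (1/3)·135.9375 = 139.3125.
q_{Streamly} = 357 − 3·135.9375 + 2·139.3125 = 227.8125.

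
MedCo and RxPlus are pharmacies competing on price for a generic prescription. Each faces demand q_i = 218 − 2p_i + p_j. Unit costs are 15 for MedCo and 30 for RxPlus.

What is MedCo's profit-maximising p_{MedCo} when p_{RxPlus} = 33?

70.25

MedCo's profit: π = (p_{MedCo} − 15)(218 − 2p_{MedCo} + p_{RxPlus}).
∂π/∂p_{MedCo} = 248 − 4p_{MedCo} + p_{RxPlus} = 0 ⇒ p_{MedCo} = 62 + 0.25p_{RxPlus}.
At p_{RxPlus} = 33: p_{MedCo} = 62 + 0.25·33 = 70.25.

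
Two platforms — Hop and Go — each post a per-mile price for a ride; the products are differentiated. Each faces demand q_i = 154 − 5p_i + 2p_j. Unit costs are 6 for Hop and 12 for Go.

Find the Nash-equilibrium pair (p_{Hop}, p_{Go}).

23.625, 26.125

Hop's profit: π = (p_{Hop} − 6)(154 − 5p_{Hop} + 2p_{Go}).
∂π/∂p_{Hop} = 184 − 10p_{Hop} + 2p_{Go} = 0 ⇒ p_{Hop} = 18.4 + 0.2p_{Go}.
Similarly p_{Go} = 21.4 + 0.2p_{Hop}.
Plugging p_{Go} into Hop's best response: p_{Hop} = 18.4 + 0.2(21.4 + 0.2p_{Hop}) ⇒ 0.96p_{Hop} = 22.68, so p_{Hop} = 23.625.
Then p_{Go} = 21.4 + 0.2·23.625 = 26.125.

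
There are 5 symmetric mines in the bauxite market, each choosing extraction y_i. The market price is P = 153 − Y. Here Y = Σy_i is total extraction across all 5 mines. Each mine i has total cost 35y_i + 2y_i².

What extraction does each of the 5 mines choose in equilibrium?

A representative mine's profit is π_i = y_i(153 − Y) − 35y_i − 2y_i², with Y = y_i + Σ_{j≠i} y_j.
First-order condition: 118 − 6y_i − Σ_{j≠i} y_j = 0.
In a symmetric equilibrium every mine chooses the same y, so Σ_{j≠i} y_j = 4y. The condition becomes 118 − 10y = 0, giving y = 118/10 = 11.8.

11.8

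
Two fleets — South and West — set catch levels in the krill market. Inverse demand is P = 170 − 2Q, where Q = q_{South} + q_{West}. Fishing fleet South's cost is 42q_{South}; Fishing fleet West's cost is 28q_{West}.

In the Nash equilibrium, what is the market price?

80

Fishing fleet South's profit: π = q_{South}(170 − 2(q_{South} + q_{West})) − 42q_{South}.
∂π/∂q_{South} = 128 − 4q_{South} − 2q_{West} = 0, so q_{South} = 32 − 0.5q_{West}.
By the same steps for West: q_{West} = 35.5 − 0.5q_{South}.
Solving the two reaction functions simultaneously: (1 − (−0.5)(−0.5))q_{South} = 32 − 0.5·35.5, so 0.75q_{South} = 14.25 and q_{South} = 19.
Then q_{West} = 35.5 − 0.5·19 = 26.
Equilibrium price: P = 170 − 2·45 = 80.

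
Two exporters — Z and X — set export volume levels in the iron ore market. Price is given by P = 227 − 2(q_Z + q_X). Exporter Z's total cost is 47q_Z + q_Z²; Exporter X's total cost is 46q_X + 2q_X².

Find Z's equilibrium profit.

Exporter Z's profit: π = q_Z(227 − 2(q_Z + q_X)) − 47q_Z − q_Z².
∂π/∂q_Z = 180 − 6q_Z − 2q_X = 0, so q_Z = 30 − (1/3)q_X.
For X: ∂π/∂q_X = 181 − 8q_X − 2q_Z = 0 ⇒ q_X = 22.625 − 0.25q_Z.
Plugging q_X into Z's best response: q_Z = 30 − (1/3)(22.625 − 0.25q_Z) ⇒ (11/12)q_Z = 539/24, so q_Z = 24.5.
Then q_X = 22.625 − 0.25·24.5 = 16.5.
Price P = 227 − 2·41 = 145.
Z's profit: (145 − 47)·24.5 − (24.5)² = 1800.75.

1800.75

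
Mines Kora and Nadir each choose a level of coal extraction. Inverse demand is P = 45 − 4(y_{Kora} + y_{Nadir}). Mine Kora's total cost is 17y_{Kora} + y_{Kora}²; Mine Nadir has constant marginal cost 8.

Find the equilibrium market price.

Mine Kora's profit: π = y_{Kora}(45 − 4(y_{Kora} + y_{Nadir})) − 17y_{Kora} − y_{Kora}².
∂π/∂y_{Kora} = 28 − 10y_{Kora} − 4y_{Nadir} = 0, so y_{Kora} = 2.8 − 0.4y_{Nadir}.
For Nadir: ∂π/∂y_{Nadir} = 37 − 8y_{Nadir} − 4y_{Kora} = 0 ⇒ y_{Nadir} = 4.625 − 0.5y_{Kora}.
Solving the two reaction functions simultaneously: (1 − (−0.4)(−0.5))y_{Kora} = 2.8 − 0.4·4.625, so 0.8y_{Kora} = 0.95 and y_{Kora} = 1.1875.
Then y_{Nadir} = 4.625 − 0.5·1.1875 = 129/32.
Equilibrium price: P = 45 − 4·(167/32) = 24.125.

24.125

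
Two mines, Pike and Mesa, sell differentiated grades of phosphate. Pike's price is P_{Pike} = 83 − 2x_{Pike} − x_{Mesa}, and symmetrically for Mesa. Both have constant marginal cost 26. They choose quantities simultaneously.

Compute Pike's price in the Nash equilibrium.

Mine Pike's profit: π = x_{Pike}(83 − 2x_{Pike} − x_{Mesa}) − 26x_{Pike}.
∂π/∂x_{Pike} = 57 − 4x_{Pike} − x_{Mesa} = 0 ⇒ x_{Pike} = 14.25 − 0.25x_{Mesa}.
Setting x_{Pike} = x_{Mesa} in the reaction function: x_{Pike} = 14.25 − 0.25x_{Pike}, so x_{Pike} = 14.25 / 1.25 = 11.4.
P_{Pike} = 83 − 2·11.4 − 11.4 = 48.8.

48.8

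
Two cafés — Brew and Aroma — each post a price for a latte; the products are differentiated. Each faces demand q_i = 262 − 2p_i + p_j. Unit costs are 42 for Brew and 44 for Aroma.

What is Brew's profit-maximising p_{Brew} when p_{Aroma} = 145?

Brew's profit: π = (p_{Brew} − 42)(262 − 2p_{Brew} + p_{Aroma}).
∂π/∂p_{Brew} = 346 − 4p_{Brew} + p_{Aroma} = 0 ⇒ p_{Brew} = 86.5 + 0.25p_{Aroma}.
At p_{Aroma} = 145: p_{Brew} = 86.5 + 0.25·145 = 122.75.

122.75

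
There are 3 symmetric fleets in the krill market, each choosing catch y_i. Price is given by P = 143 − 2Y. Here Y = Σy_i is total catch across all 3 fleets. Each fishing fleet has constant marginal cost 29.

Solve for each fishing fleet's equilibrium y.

14.25

A representative fishing fleet's profit is π_i = y_i(143 − 2Y) − 29y_i, with Y = y_i + Σ_{j≠i} y_j.
First-order condition: 114 − 4y_i − 2Σ_{j≠i} y_j = 0.
In a symmetric equilibrium every fishing fleet chooses the same y, so Σ_{j≠i} y_j = 2y. The condition becomes 114 − 8y = 0, giving y = 114/8 = 14.25.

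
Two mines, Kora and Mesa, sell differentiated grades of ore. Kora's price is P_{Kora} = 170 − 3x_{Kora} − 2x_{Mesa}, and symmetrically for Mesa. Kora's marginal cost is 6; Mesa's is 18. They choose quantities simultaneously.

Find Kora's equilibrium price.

69.75

Mine Kora's profit: π = x_{Kora}(170 − 3x_{Kora} − 2x_{Mesa}) − 6x_{Kora}.
∂π/∂x_{Kora} = 164 − 6x_{Kora} − 2x_{Mesa} = 0 ⇒ x_{Kora} = 82/3 − (1/3)x_{Mesa}.
Similarly x_{Mesa} = 76/3 − (1/3)x_{Kora}.
Plugging x_{Mesa} into Kora's best response: x_{Kora} = 82/3 − (1/3)(76/3 − (1/3)x_{Kora}) ⇒ (8/9)x_{Kora} = 170/9, so x_{Kora} = 21.25.
Then x_{Mesa} = 76/3 − (1/3)·21.25 = 18.25.
P_{Kora} = 170 − 3·21.25 − 2·18.25 = 69.75.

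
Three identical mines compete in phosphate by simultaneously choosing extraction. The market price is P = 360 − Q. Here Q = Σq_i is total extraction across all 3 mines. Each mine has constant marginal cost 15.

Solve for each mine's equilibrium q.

A representative mine's profit is π_i = q_i(360 − Q) − 15q_i, with Q = q_i + Σ_{j≠i} q_j.
First-order condition: 345 − 2q_i − Σ_{j≠i} q_j = 0.
In a symmetric equilibrium every mine chooses the same q, so Σ_{j≠i} q_j = 2q. The condition becomes 345 − 4q = 0, giving q = 345/4 = 86.25.

86.25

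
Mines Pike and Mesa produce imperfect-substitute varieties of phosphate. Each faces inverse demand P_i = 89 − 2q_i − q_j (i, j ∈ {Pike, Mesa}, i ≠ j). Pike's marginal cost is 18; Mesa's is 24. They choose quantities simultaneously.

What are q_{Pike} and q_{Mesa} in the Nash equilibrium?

Mine Pike's profit: π = q_{Pike}(89 − 2q_{Pike} − q_{Mesa}) − 18q_{Pike}.
∂π/∂q_{Pike} = 71 − 4q_{Pike} − q_{Mesa} = 0 ⇒ q_{Pike} = 17.75 − 0.25q_{Mesa}.
Similarly q_{Mesa} = 16.25 − 0.25q_{Pike}.
Substituting the second reaction function into the first: q_{Pike} = 17.75 − 0.25(16.25 − 0.25q_{Pike}), which gives 0.9375q_{Pike} = 13.6875 ⇒ q_{Pike} = 14.6.
Then q_{Mesa} = 16.25 − 0.25·14.6 = 12.6.

14.6, 12.6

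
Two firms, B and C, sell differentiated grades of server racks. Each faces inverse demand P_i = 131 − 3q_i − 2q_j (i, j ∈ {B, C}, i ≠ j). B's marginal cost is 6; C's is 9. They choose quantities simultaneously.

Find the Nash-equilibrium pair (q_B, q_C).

15.8125, 15.0625

Firm B's profit: π = q_B(131 − 3q_B − 2q_C) − 6q_B.
∂π/∂q_B = 125 − 6q_B − 2q_C = 0 ⇒ q_B = 125/6 − (1/3)q_C.
Similarly q_C = 61/3 − (1/3)q_B.
Solving the two reaction functions simultaneously: (1 − (−1/3)(−1/3))q_B = 125/6 − (1/3)·(61/3), so (8/9)q_B = 253/18 and q_B = 15.8125.
Then q_C = 61/3 − (1/3)·15.8125 = 15.0625.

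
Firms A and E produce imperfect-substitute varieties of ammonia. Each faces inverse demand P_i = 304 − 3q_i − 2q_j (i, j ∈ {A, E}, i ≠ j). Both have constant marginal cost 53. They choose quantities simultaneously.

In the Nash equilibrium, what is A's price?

Firm A's profit: π = q_A(304 − 3q_A − 2q_E) − 53q_A.
∂π/∂q_A = 251 − 6q_A − 2q_E = 0 ⇒ q_A = 251/6 − (1/3)q_E.
Setting q_A = q_E in the reaction function: q_A = 251/6 − (1/3)q_A, so q_A = (251/6) / (4/3) = 31.375.
P_A = 304 − 3·31.375 − 2·31.375 = 147.125.

147.125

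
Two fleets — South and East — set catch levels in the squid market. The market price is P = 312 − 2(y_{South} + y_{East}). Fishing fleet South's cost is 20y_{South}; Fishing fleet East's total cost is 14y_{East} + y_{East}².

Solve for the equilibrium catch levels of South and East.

57.8, 30.4

Fishing fleet South's profit: π = y_{South}(312 − 2(y_{South} + y_{East})) − 20y_{South}.
∂π/∂y_{South} = 292 − 4y_{South} − 2y_{East} = 0, so y_{South} = 73 − 0.5y_{East}.
For East: ∂π/∂y_{East} = 298 − 6y_{East} − 2y_{South} = 0 ⇒ y_{East} = 149/3 − (1/3)y_{South}.
Solving the two reaction functions simultaneously: (1 − (−0.5)(−1/3))y_{South} = 73 − 0.5·(149/3), so (5/6)y_{South} = 289/6 and y_{South} = 57.8.
Then y_{East} = 149/3 − (1/3)·57.8 = 30.4.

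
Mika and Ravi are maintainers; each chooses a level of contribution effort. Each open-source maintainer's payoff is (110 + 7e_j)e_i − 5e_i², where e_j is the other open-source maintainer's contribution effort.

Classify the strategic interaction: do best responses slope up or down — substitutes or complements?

strategic complements

Mika's payoff is (110 + 7e_R)e_M − 5e_M².
∂π/∂e_M = 110 + 7e_R − 10e_M = 0, so e_M = 11 + 0.7e_R.
The best-response slope de_M/de_R = 0.7 > 0: the reaction function is upward-sloping, so the choices are strategic complements.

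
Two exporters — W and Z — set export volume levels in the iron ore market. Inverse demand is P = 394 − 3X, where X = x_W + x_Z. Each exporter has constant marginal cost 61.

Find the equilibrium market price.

172

Exporter W's profit: π = x_W(394 − 3(x_W + x_Z)) − 61x_W.
∂π/∂x_W = 333 − 6x_W − 3x_Z = 0, so x_W = 55.5 − 0.5x_Z.
By symmetry x_Z = x_W; substituting into the reaction function, 1.5x_W = 55.5 and x_W = 37.
Equilibrium price: P = 394 − 3·74 = 172.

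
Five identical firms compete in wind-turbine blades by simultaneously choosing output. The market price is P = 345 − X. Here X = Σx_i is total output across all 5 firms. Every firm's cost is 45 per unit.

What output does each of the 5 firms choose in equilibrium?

A representative firm's profit is π_i = x_i(345 − X) − 45x_i, with X = x_i + Σ_{j≠i} x_j.
First-order condition: 300 − 2x_i − Σ_{j≠i} x_j = 0.
Imposing symmetry (x_j = x for all j) turns Σ_{j≠i} x_j into 4x, so 300 = 6x and x = 50.

50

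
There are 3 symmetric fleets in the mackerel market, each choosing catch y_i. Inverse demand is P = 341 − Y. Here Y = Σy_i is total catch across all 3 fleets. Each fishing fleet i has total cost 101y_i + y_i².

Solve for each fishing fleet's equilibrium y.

A representative fishing fleet's profit is π_i = y_i(341 − Y) − 101y_i − y_i², with Y = y_i + Σ_{j≠i} y_j.
First-order condition: 240 − 4y_i − Σ_{j≠i} y_j = 0.
In a symmetric equilibrium every fishing fleet chooses the same y, so Σ_{j≠i} y_j = 2y. The condition becomes 240 − 6y = 0, giving y = 240/6 = 40.

40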